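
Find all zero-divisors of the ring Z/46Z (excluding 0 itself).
An element a ∈ Z/46Z (with a ≠ 0) is a zero-divisor iff gcd(a, 46) > 1 (because a is a unit precisely when gcd(a, n) = 1, and in Z/nZ every nonzero, non-unit element is a zero-divisor). Scan a = 1, ..., 45 and keep those with gcd(a, 46) > 1:
  gcd(2, 46) = 2, gcd(4, 46) = 2, gcd(6, 46) = 2, gcd(8, 46) = 2, gcd(10, 46) = 2, gcd(12, 46) = 2, gcd(14, 46) = 2, gcd(16, 46) = 2, gcd(18, 46) = 2, gcd(20, 46) = 2, gcd(22, 46) = 2, gcd(23, 46) = 23, gcd(24, 46) = 2, gcd(26, 46) = 2, gcd(28, 46) = 2, gcd(30, 46) = 2, gcd(32, 46) = 2, gcd(34, 46) = 2, gcd(36, 46) = 2, gcd(38, 46) = 2, gcd(40, 46) = 2, gcd(42, 46) = 2, gcd(44, 46) = 2.
All other a ∈ {1, ..., 45} have gcd(a, 46) = 1 and are units. So the nonzero zero-divisors are exactly the 23 values of a appearing in this scan.

Final answer: nonzero zero-divisors of Z/46Z = {2, 4, 6, 8, 10, 12, 14, 16, 18, 20, 22, 23, 24, 26, 28, 30, 32, 34, 36, 38, 40, 42, 44}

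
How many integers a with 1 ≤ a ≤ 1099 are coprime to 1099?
936

The number of a ∈ {1, ..., 1099} with gcd(a, 1099) = 1 is by definition Euler's totient φ(1099). φ is multiplicative, with φ(p^e) = p^e − p^(e−1). Factorise 1099 = 7 · 157. Then
  φ(1099) = (7 − 1) · (157 − 1) = 6 · 156 = 936.
So there are 936 such integers.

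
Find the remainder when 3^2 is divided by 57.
Use repeated squaring. Binary(2) = 10. Walk through the bits of the exponent 2 left-to-right: at each bit after the leading one, square the running value, then multiply by 3 if the bit is 1 (always reducing mod 57):
  bit 1 = 1 (leading): start with 3.
  bit 2 = 0: square 3^2 = 9 (mod 57).
Final value: 3^2 ≡ 9 (mod 57).

Final answer: 9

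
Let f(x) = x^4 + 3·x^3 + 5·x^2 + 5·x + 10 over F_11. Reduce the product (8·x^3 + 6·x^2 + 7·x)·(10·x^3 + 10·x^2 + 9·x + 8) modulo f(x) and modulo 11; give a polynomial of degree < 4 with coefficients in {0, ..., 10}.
Multiply as integer polynomials: a · b = 80·x^6 + 140·x^5 + 202·x^4 + 188·x^3 + 111·x^2 + 56·x. Reducing coefficients mod 11: a · b ≡ 3·x^6 + 8·x^5 + 4·x^4 + x^3 + x^2 + x. Now divide by f(x) = x^4 + 3·x^3 + 5·x^2 + 5·x + 10 in F_11[x], eliminating the leading term at each step:
  leading term 3·x^6: subtract (3·x^2)·f(x) = 3·x^6 + 9·x^5 + 4·x^4 + 4·x^3 + 8·x^2, leaving 10·x^5 + 8·x^3 + 4·x^2 + x (coefficients mod 11)
  leading term 10·x^5: subtract (10·x)·f(x) = 10·x^5 + 8·x^4 + 6·x^3 + 6·x^2 + x, leaving 3·x^4 + 2·x^3 + 9·x^2 (coefficients mod 11)
  leading term 3·x^4: subtract (3)·f(x) = 3·x^4 + 9·x^3 + 4·x^2 + 4·x + 8, leaving 4·x^3 + 5·x^2 + 7·x + 3 (coefficients mod 11)
The degree is now < 4, so this is the remainder. Hence a · b ≡ 4·x^3 + 5·x^2 + 7·x + 3 in F_11[x]/(f).

Final answer: a · b ≡ 4·x^3 + 5·x^2 + 7·x + 3 (mod f(x))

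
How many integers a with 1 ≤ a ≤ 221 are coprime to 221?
192

The number of a ∈ {1, ..., 221} with gcd(a, 221) = 1 is by definition Euler's totient φ(221). φ is multiplicative, with φ(p^e) = p^e − p^(e−1). Factorise 221 = 13 · 17. Then
  φ(221) = (13 − 1) · (17 − 1) = 12 · 16 = 192.
So there are 192 such integers.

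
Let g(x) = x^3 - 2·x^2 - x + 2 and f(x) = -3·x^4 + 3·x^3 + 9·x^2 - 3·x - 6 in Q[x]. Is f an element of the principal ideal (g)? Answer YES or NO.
In Q[x] the ideal (g) consists of all multiples of g, so f ∈ (g) iff g | f, i.e. iff the remainder of f on division by g is 0. Divide f by g (g is monic, so eliminate the leading term of the running remainder at each step):
  leading term -3·x^4: subtract (-3·x)·g(x) = -3·x^4 + 6·x^3 + 3·x^2 - 6·x, leaving -3·x^3 + 6·x^2 + 3·x - 6
  leading term -3·x^3: subtract (-3)·g(x) = -3·x^3 + 6·x^2 + 3·x - 6, leaving 0
The remainder is 0, so f(x) = g(x) · h(x) with h(x) = -3·x - 3. Hence g | f, i.e. f ∈ (g).

Final answer: YES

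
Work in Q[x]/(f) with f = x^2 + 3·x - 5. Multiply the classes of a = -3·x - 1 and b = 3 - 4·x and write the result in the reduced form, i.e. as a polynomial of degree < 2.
First multiply in Q[x] without reducing: a · b = 12·x^2 - 5·x - 3. Now divide by f(x) = x^2 + 3·x - 5, eliminating the leading term at each step:
  leading term 12·x^2: subtract (12)·f(x) = 12·x^2 + 36·x - 60, leaving 57 - 41·x
The degree is now < 2, so this is the remainder. Hence a · b ≡ 57 - 41·x in Q[x]/(f).

Final answer: a · b ≡ 57 - 41·x (mod f(x))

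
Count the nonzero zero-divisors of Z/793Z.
Z/793Z has 72 nonzero zero-divisors

In Z/793Z each nonzero element is either a unit (gcd with 793 is 1) or a zero-divisor (gcd > 1). The number of units is φ(793): factorise 793 = 13 · 61, so φ(793) = (13 − 1) · (61 − 1) = 12 · 60 = 720. The nonzero elements number 793 − 1 = 792. Hence the nonzero zero-divisors number 792 − 720 = 72.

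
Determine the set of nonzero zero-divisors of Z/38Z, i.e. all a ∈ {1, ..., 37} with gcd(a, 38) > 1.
nonzero zero-divisors of Z/38Z = {2, 4, 6, 8, 10, 12, 14, 16, 18, 19, 20, 22, 24, 26, 28, 30, 32, 34, 36}

An element a ∈ Z/38Z (with a ≠ 0) is a zero-divisor iff gcd(a, 38) > 1 (because a is a unit precisely when gcd(a, n) = 1, and in Z/nZ every nonzero, non-unit element is a zero-divisor). Scan a = 1, ..., 37 and keep those with gcd(a, 38) > 1:
  gcd(2, 38) = 2, gcd(4, 38) = 2, gcd(6, 38) = 2, gcd(8, 38) = 2, gcd(10, 38) = 2, gcd(12, 38) = 2, gcd(14, 38) = 2, gcd(16, 38) = 2, gcd(18, 38) = 2, gcd(19, 38) = 19, gcd(20, 38) = 2, gcd(22, 38) = 2, gcd(24, 38) = 2, gcd(26, 38) = 2, gcd(28, 38) = 2, gcd(30, 38) = 2, gcd(32, 38) = 2, gcd(34, 38) = 2, gcd(36, 38) = 2.
All other a ∈ {1, ..., 37} have gcd(a, 38) = 1 and are units. So the nonzero zero-divisors are exactly the 19 values of a appearing in this scan.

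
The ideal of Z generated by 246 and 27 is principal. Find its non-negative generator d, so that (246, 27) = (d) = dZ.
(246, 27) = (3); d = 3

In the PID Z, (a, b) is generated by gcd(a, b). Compute gcd(246, 27) with the extended Euclidean algorithm, tracking rows (r, s, t) with s·246 + t·27 = r:
  row A: (246, 1, 0)   [1·246 + 0·27 = 246]
  row B: (27, 0, 1)   [0·246 + 1·27 = 27]
  246 = 9·27 + 3   → row C = row A − 9·row B = (3, 1, −9)   [check: 1·246 − 9·27 = 3]
  27 = 9·3 + 0   → remainder 0, stop. gcd = 3 (last nonzero row C).
So gcd(246, 27) = 3, with Bézout identity 1·246 − 9·27 = 3. Containment (⊇): the Bézout identity exhibits 3 as an element of (246, 27), giving (3) ⊆ (246, 27). Containment (⊆): since 3 | 246 and 3 | 27 (246 = 3·82, 27 = 3·9), every Z-linear combination of 246 and 27 is divisible by 3, so (246, 27) ⊆ (3). Therefore (246, 27) = (3), d = 3.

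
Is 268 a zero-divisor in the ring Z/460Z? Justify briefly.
YES

gcd(268, 460) = 4 > 1, so 268 is not a unit in Z/460Z. In Z/nZ every nonzero non-unit is a zero-divisor: explicitly, take b = 460/gcd = 115 ≠ 0 (mod 460); then 268·115 = 30820 = 67·460, i.e. 268·115 ≡ 0 (mod 460). So 268 is a zero-divisor.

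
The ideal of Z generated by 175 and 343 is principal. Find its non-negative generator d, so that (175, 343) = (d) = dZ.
In the PID Z, (a, b) is generated by gcd(a, b). Compute gcd(343, 175) with the extended Euclidean algorithm, tracking rows (r, s, t) with s·343 + t·175 = r:
  row A: (343, 1, 0)   [1·343 + 0·175 = 343]
  row B: (175, 0, 1)   [0·343 + 1·175 = 175]
  343 = 1·175 + 168   → row C = row A − 1·row B = (168, 1, −1)   [check: 1·343 − 1·175 = 168]
  175 = 1·168 + 7   → row D = row B − 1·row C = (7, −1, 2)   [check: −1·343 + 2·175 = 7]
  168 = 24·7 + 0   → remainder 0, stop. gcd = 7 (last nonzero row D).
So gcd(175, 343) = 7, with Bézout identity −1·343 + 2·175 = 7. Containment (⊇): the Bézout identity exhibits 7 as an element of (175, 343), giving (7) ⊆ (175, 343). Containment (⊆): since 7 | 175 and 7 | 343 (175 = 7·25, 343 = 7·49), every Z-linear combination of 175 and 343 is divisible by 7, so (175, 343) ⊆ (7). Therefore (175, 343) = (7), d = 7.

Final answer: (175, 343) = (7); d = 7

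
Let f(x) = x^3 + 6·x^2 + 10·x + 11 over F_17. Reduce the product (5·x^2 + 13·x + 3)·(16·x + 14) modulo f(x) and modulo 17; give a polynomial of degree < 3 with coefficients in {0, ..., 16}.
Multiply as integer polynomials: a · b = 80·x^3 + 278·x^2 + 230·x + 42. Reducing coefficients mod 17: a · b ≡ 12·x^3 + 6·x^2 + 9·x + 8. Now divide by f(x) = x^3 + 6·x^2 + 10·x + 11 in F_17[x], eliminating the leading term at each step:
  leading term 12·x^3: subtract (12)·f(x) = 12·x^3 + 4·x^2 + x + 13, leaving 2·x^2 + 8·x + 12 (coefficients mod 17)
The degree is now < 3, so this is the remainder. Hence a · b ≡ 2·x^2 + 8·x + 12 in F_17[x]/(f).

Final answer: a · b ≡ 2·x^2 + 8·x + 12 (mod f(x))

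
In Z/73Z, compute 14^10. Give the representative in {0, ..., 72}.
Use repeated squaring. Binary(10) = 1010. Walk through the bits of the exponent 10 left-to-right: at each bit after the leading one, square the running value, then multiply by 14 if the bit is 1 (always reducing mod 73):
  bit 1 = 1 (leading): start with 14.
  bit 2 = 0: square 14^2 = 196 ≡ 50 (mod 73).
  bit 3 = 1: square 50^2 = 2500 ≡ 18; bit is 1, so multiply 18·14 = 252 ≡ 33 (mod 73).
  bit 4 = 0: square 33^2 = 1089 ≡ 67 (mod 73).
Final value: 14^10 ≡ 67 (mod 73).

Final answer: 67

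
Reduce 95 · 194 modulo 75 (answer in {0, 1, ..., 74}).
55

Reduce the factors first: 95 ≡ 20, 194 ≡ 44 (mod 75), so 95 · 194 ≡ 20 · 44 (mod 75). 20 · 44 = 880. Dividing by 75: 880 = 11·75 + 55. So (95 · 194) mod 75 = 55.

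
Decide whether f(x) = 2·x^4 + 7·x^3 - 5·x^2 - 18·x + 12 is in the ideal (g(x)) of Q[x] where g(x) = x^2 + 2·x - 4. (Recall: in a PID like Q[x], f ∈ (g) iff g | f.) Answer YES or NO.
In Q[x] the ideal (g) consists of all multiples of g, so f ∈ (g) iff g | f, i.e. iff the remainder of f on division by g is 0. Divide f by g (g is monic, so eliminate the leading term of the running remainder at each step):
  leading term 2·x^4: subtract (2·x^2)·g(x) = 2·x^4 + 4·x^3 - 8·x^2, leaving 3·x^3 + 3·x^2 - 18·x + 12
  leading term 3·x^3: subtract (3·x)·g(x) = 3·x^3 + 6·x^2 - 12·x, leaving -3·x^2 - 6·x + 12
  leading term -3·x^2: subtract (-3)·g(x) = -3·x^2 - 6·x + 12, leaving 0
The remainder is 0, so f(x) = g(x) · h(x) with h(x) = 2·x^2 + 3·x - 3. Hence g | f, i.e. f ∈ (g).

Final answer: YES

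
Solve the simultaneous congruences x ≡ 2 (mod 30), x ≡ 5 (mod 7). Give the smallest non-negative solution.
The moduli 30, 7 are pairwise coprime, so by the CRT there is a unique solution mod 30·7 = 210.
Solve by successive substitution. Start with x ≡ 2 (mod 30).
  Combine with x ≡ 5 (mod 7): write x = 2 + 30·t and require 2 + 30·t ≡ 5 (mod 7), i.e. 30·t ≡ 5 − 2 ≡ 3 (mod 7). Since 30^(−1) ≡ 4 (mod 7) (30 ≡ 2 (mod 7)), t ≡ 4·3 ≡ 5 (mod 7). So x ≡ 2 + 30·5 = 152 (mod 210).
Unique solution in [0, 210): x = 152.

Final answer: x ≡ 152 (mod 210); the representative in [0, 210) is 152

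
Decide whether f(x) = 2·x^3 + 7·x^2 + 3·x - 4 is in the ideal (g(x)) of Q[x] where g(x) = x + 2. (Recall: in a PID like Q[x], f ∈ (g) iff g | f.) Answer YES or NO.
In Q[x] the ideal (g) consists of all multiples of g, so f ∈ (g) iff g | f, i.e. iff the remainder of f on division by g is 0. Divide f by g (g is monic, so eliminate the leading term of the running remainder at each step):
  leading term 2·x^3: subtract (2·x^2)·g(x) = 2·x^3 + 4·x^2, leaving 3·x^2 + 3·x - 4
  leading term 3·x^2: subtract (3·x)·g(x) = 3·x^2 + 6·x, leaving -3·x - 4
  leading term -3·x: subtract (-3)·g(x) = -3·x - 6, leaving 2
The remainder r(x) = 2 ≠ 0 (and deg r < deg g), so g ∤ f, i.e. f ∉ (g).

Final answer: NO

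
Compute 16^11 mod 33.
16

Use repeated squaring. Binary(11) = 1011. Walk through the bits of the exponent 11 left-to-right: at each bit after the leading one, square the running value, then multiply by 16 if the bit is 1 (always reducing mod 33):
  bit 1 = 1 (leading): start with 16.
  bit 2 = 0: square 16^2 = 256 ≡ 25 (mod 33).
  bit 3 = 1: square 25^2 = 625 ≡ 31; bit is 1, so multiply 31·16 = 496 ≡ 1 (mod 33).
  bit 4 = 1: square 1^2 = 1; bit is 1, so multiply 1·16 = 16 (mod 33).
Final value: 16^11 ≡ 16 (mod 33).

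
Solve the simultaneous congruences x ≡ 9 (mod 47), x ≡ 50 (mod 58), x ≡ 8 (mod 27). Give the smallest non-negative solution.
The moduli 47, 58, 27 are pairwise coprime, so by the CRT there is a unique solution mod 47·58·27 = 73602.
Solve by successive substitution. Start with x ≡ 9 (mod 47).
  Combine with x ≡ 50 (mod 58): write x = 9 + 47·t and require 9 + 47·t ≡ 50 (mod 58), i.e. 47·t ≡ 50 − 9 ≡ 41 (mod 58). Since 47^(−1) ≡ 21 (mod 58), t ≡ 21·41 ≡ 49 (mod 58). So x ≡ 9 + 47·49 = 2312 (mod 2726).
  Combine with x ≡ 8 (mod 27): write x = 2312 + 2726·t and require 2312 + 2726·t ≡ 8 (mod 27), i.e. 2726·t ≡ 8 − 2312 ≡ 18 (mod 27). Since 2726^(−1) ≡ 26 (mod 27) (2726 ≡ 26 (mod 27)), t ≡ 26·18 ≡ 9 (mod 27). So x ≡ 2312 + 2726·9 = 26846 (mod 73602).
Unique solution in [0, 73602): x = 26846.

Final answer: x ≡ 26846 (mod 73602); the representative in [0, 73602) is 26846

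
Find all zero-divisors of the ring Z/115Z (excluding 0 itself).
nonzero zero-divisors of Z/115Z = {5, 10, 15, 20, 23, 25, 30, 35, 40, 45, 46, 50, 55, 60, 65, 69, 70, 75, 80, 85, 90, 92, 95, 100, 105, 110}

An element a ∈ Z/115Z (with a ≠ 0) is a zero-divisor iff gcd(a, 115) > 1 (because a is a unit precisely when gcd(a, n) = 1, and in Z/nZ every nonzero, non-unit element is a zero-divisor). Scan a = 1, ..., 114 and keep those with gcd(a, 115) > 1:
  gcd(5, 115) = 5, gcd(10, 115) = 5, gcd(15, 115) = 5, gcd(20, 115) = 5, gcd(23, 115) = 23, gcd(25, 115) = 5, gcd(30, 115) = 5, gcd(35, 115) = 5, gcd(40, 115) = 5, gcd(45, 115) = 5, gcd(46, 115) = 23, gcd(50, 115) = 5, gcd(55, 115) = 5, gcd(60, 115) = 5, gcd(65, 115) = 5, gcd(69, 115) = 23, gcd(70, 115) = 5, gcd(75, 115) = 5, gcd(80, 115) = 5, gcd(85, 115) = 5, gcd(90, 115) = 5, gcd(92, 115) = 23, gcd(95, 115) = 5, gcd(100, 115) = 5, gcd(105, 115) = 5, gcd(110, 115) = 5.
All other a ∈ {1, ..., 114} have gcd(a, 115) = 1 and are units. So the nonzero zero-divisors are exactly the 26 values of a appearing in this scan.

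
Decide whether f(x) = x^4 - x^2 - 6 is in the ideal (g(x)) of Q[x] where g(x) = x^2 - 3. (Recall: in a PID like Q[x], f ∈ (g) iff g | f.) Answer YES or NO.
YES

In Q[x] the ideal (g) consists of all multiples of g, so f ∈ (g) iff g | f, i.e. iff the remainder of f on division by g is 0. Divide f by g (g is monic, so eliminate the leading term of the running remainder at each step):
  leading term x^4: subtract (x^2)·g(x) = x^4 - 3·x^2, leaving 2·x^2 - 6
  leading term 2·x^2: subtract (2)·g(x) = 2·x^2 - 6, leaving 0
The remainder is 0, so f(x) = g(x) · h(x) with h(x) = x^2 + 2. Hence g | f, i.e. f ∈ (g).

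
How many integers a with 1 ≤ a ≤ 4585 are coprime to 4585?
3120

The number of a ∈ {1, ..., 4585} with gcd(a, 4585) = 1 is by definition Euler's totient φ(4585). φ is multiplicative, with φ(p^e) = p^e − p^(e−1). Factorise 4585 = 5 · 7 · 131. Then
  φ(4585) = (5 − 1) · (7 − 1) · (131 − 1) = 4 · 6 · 130 = 3120.
So there are 3120 such integers.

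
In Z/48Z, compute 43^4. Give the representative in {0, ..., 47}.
Use repeated squaring. Binary(4) = 100. Walk through the bits of the exponent 4 left-to-right: at each bit after the leading one, square the running value, then multiply by 43 if the bit is 1 (always reducing mod 48):
  bit 1 = 1 (leading): start with 43.
  bit 2 = 0: square 43^2 = 1849 ≡ 25 (mod 48).
  bit 3 = 0: square 25^2 = 625 ≡ 1 (mod 48).
Final value: 43^4 ≡ 1 (mod 48).

Final answer: 1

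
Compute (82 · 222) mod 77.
32

Reduce the factors first: 82 ≡ 5, 222 ≡ 68 (mod 77), so 82 · 222 ≡ 5 · 68 (mod 77). 5 · 68 = 340. Dividing by 77: 340 = 4·77 + 32. So (82 · 222) mod 77 = 32.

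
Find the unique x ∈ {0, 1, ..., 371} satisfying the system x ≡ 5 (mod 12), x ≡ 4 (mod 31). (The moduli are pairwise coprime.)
x ≡ 221 (mod 372); the representative in [0, 372) is 221

The moduli 12, 31 are pairwise coprime, so by the CRT there is a unique solution mod 12·31 = 372.
Solve by successive substitution. Start with x ≡ 5 (mod 12).
  Combine with x ≡ 4 (mod 31): write x = 5 + 12·t and require 5 + 12·t ≡ 4 (mod 31), i.e. 12·t ≡ 4 − 5 ≡ 30 (mod 31). Since 12^(−1) ≡ 13 (mod 31), t ≡ 13·30 ≡ 18 (mod 31). So x ≡ 5 + 12·18 = 221 (mod 372).
Unique solution in [0, 372): x = 221.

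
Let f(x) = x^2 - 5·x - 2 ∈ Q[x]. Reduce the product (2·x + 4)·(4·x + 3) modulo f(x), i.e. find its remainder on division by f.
a · b ≡ 62·x + 28 (mod f(x))

First multiply in Q[x] without reducing: a · b = 8·x^2 + 22·x + 12. Now divide by f(x) = x^2 - 5·x - 2, eliminating the leading term at each step:
  leading term 8·x^2: subtract (8)·f(x) = 8·x^2 - 40·x - 16, leaving 62·x + 28
The degree is now < 2, so this is the remainder. Hence a · b ≡ 62·x + 28 in Q[x]/(f).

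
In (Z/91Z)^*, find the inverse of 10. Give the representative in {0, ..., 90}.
Apply the extended Euclidean algorithm to (91, 10), tracking rows (r, s, t) with s·91 + t·10 = r. Each division r_prev = q·r_cur + r_new produces the new row as (previous row) − q·(current row):
  row A: (91, 1, 0)   [1·91 + 0·10 = 91]
  row B: (10, 0, 1)   [0·91 + 1·10 = 10]
  91 = 9·10 + 1   → row C = row A − 9·row B = (1, 1, −9)   [check: 1·91 − 9·10 = 1]
  10 = 10·1 + 0   → remainder 0, stop. gcd = 1 (last nonzero row C).
The gcd is 1, so 10 is invertible mod 91. The last nonzero row gives 1·91 − 9·10 = 1, so t = −9. So 10^(−1) ≡ −9 ≡ 82 (mod 91). Verify: 10 · 82 = 820 ≡ 1 (mod 91). ✓

Final answer: 10^(−1) ≡ 82 (mod 91)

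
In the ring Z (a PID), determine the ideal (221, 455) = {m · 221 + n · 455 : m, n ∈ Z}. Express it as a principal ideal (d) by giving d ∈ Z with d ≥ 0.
In the PID Z, (a, b) is generated by gcd(a, b). Compute gcd(455, 221) with the extended Euclidean algorithm, tracking rows (r, s, t) with s·455 + t·221 = r:
  row A: (455, 1, 0)   [1·455 + 0·221 = 455]
  row B: (221, 0, 1)   [0·455 + 1·221 = 221]
  455 = 2·221 + 13   → row C = row A − 2·row B = (13, 1, −2)   [check: 1·455 − 2·221 = 13]
  221 = 17·13 + 0   → remainder 0, stop. gcd = 13 (last nonzero row C).
So gcd(221, 455) = 13, with Bézout identity 1·455 − 2·221 = 13. Containment (⊇): the Bézout identity exhibits 13 as an element of (221, 455), giving (13) ⊆ (221, 455). Containment (⊆): since 13 | 221 and 13 | 455 (221 = 13·17, 455 = 13·35), every Z-linear combination of 221 and 455 is divisible by 13, so (221, 455) ⊆ (13). Therefore (221, 455) = (13), d = 13.

Final answer: (221, 455) = (13); d = 13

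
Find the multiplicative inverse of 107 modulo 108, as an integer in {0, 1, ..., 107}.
Apply the extended Euclidean algorithm to (108, 107), tracking rows (r, s, t) with s·108 + t·107 = r. Each division r_prev = q·r_cur + r_new produces the new row as (previous row) − q·(current row):
  row A: (108, 1, 0)   [1·108 + 0·107 = 108]
  row B: (107, 0, 1)   [0·108 + 1·107 = 107]
  108 = 1·107 + 1   → row C = row A − 1·row B = (1, 1, −1)   [check: 1·108 − 1·107 = 1]
  107 = 107·1 + 0   → remainder 0, stop. gcd = 1 (last nonzero row C).
The gcd is 1, so 107 is invertible mod 108. The last nonzero row gives 1·108 − 1·107 = 1, so t = −1. So 107^(−1) ≡ −1 ≡ 107 (mod 108). Verify: 107 · 107 = 11449 ≡ 1 (mod 108). ✓

Final answer: 107^(−1) ≡ 107 (mod 108)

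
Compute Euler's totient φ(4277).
φ(4277) = 3312

φ is multiplicative, with φ(p^e) = p^e − p^(e−1). Factorise 4277 = 7 · 13 · 47. Then
  φ(4277) = (7 − 1) · (13 − 1) · (47 − 1) = 6 · 12 · 46 = 3312.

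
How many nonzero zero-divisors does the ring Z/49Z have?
In Z/49Z each nonzero element is either a unit (gcd with 49 is 1) or a zero-divisor (gcd > 1). The number of units is φ(49): factorise 49 = 7^2, so φ(49) = (7^2 − 7^1) = 42 = 42. The nonzero elements number 49 − 1 = 48. Hence the nonzero zero-divisors number 48 − 42 = 6.

Final answer: Z/49Z has 6 nonzero zero-divisors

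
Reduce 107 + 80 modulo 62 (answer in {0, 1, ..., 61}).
Reduce the summands first: 107 ≡ 45, 80 ≡ 18 (mod 62), so 107 + 80 ≡ 45 + 18 (mod 62). 45 + 18 = 63; 63 = 1·62 + 1, so (107 + 80) mod 62 = 1.

Final answer: 1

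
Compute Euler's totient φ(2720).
φ(2720) = 1024

φ is multiplicative, with φ(p^e) = p^e − p^(e−1). Factorise 2720 = 2^5 · 5 · 17. Then
  φ(2720) = (2^5 − 2^4) · (5 − 1) · (17 − 1) = 16 · 4 · 16 = 1024.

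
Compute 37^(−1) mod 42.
37^(−1) ≡ 25 (mod 42)

Apply the extended Euclidean algorithm to (42, 37), tracking rows (r, s, t) with s·42 + t·37 = r. Each division r_prev = q·r_cur + r_new produces the new row as (previous row) − q·(current row):
  row A: (42, 1, 0)   [1·42 + 0·37 = 42]
  row B: (37, 0, 1)   [0·42 + 1·37 = 37]
  42 = 1·37 + 5   → row C = row A − 1·row B = (5, 1, −1)   [check: 1·42 − 1·37 = 5]
  37 = 7·5 + 2   → row D = row B − 7·row C = (2, −7, 8)   [check: −7·42 + 8·37 = 2]
  5 = 2·2 + 1   → row E = row C − 2·row D = (1, 15, −17)   [check: 15·42 − 17·37 = 1]
  2 = 2·1 + 0   → remainder 0, stop. gcd = 1 (last nonzero row E).
The gcd is 1, so 37 is invertible mod 42. The last nonzero row gives 15·42 − 17·37 = 1, so t = −17. So 37^(−1) ≡ −17 ≡ 25 (mod 42). Verify: 37 · 25 = 925 ≡ 1 (mod 42). ✓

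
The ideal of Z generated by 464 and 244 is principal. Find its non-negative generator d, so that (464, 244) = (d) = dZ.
(464, 244) = (4); d = 4

In the PID Z, (a, b) is generated by gcd(a, b). Compute gcd(464, 244) with the extended Euclidean algorithm, tracking rows (r, s, t) with s·464 + t·244 = r:
  row A: (464, 1, 0)   [1·464 + 0·244 = 464]
  row B: (244, 0, 1)   [0·464 + 1·244 = 244]
  464 = 1·244 + 220   → row C = row A − 1·row B = (220, 1, −1)   [check: 1·464 − 1·244 = 220]
  244 = 1·220 + 24   → row D = row B − 1·row C = (24, −1, 2)   [check: −1·464 + 2·244 = 24]
  220 = 9·24 + 4   → row E = row C − 9·row D = (4, 10, −19)   [check: 10·464 − 19·244 = 4]
  24 = 6·4 + 0   → remainder 0, stop. gcd = 4 (last nonzero row E).
So gcd(464, 244) = 4, with Bézout identity 10·464 − 19·244 = 4. Containment (⊇): the Bézout identity exhibits 4 as an element of (464, 244), giving (4) ⊆ (464, 244). Containment (⊆): since 4 | 464 and 4 | 244 (464 = 4·116, 244 = 4·61), every Z-linear combination of 464 and 244 is divisible by 4, so (464, 244) ⊆ (4). Therefore (464, 244) = (4), d = 4.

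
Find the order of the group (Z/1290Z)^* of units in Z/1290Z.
|(Z/1290Z)^*| = 336

(Z/1290Z)^* consists of the classes a with gcd(a, 1290) = 1, so its order is φ(1290). φ is multiplicative, with φ(p^e) = p^e − p^(e−1). Factorise 1290 = 2 · 3 · 5 · 43. Then
  φ(1290) = (2 − 1) · (3 − 1) · (5 − 1) · (43 − 1) = 1 · 2 · 4 · 42 = 336.
Thus |(Z/1290Z)^*| = 336.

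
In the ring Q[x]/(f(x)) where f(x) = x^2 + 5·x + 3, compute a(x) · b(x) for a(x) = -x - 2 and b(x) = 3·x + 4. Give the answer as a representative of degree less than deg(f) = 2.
First multiply in Q[x] without reducing: a · b = -3·x^2 - 10·x - 8. Now divide by f(x) = x^2 + 5·x + 3, eliminating the leading term at each step:
  leading term -3·x^2: subtract (-3)·f(x) = -3·x^2 - 15·x - 9, leaving 5·x + 1
The degree is now < 2, so this is the remainder. Hence a · b ≡ 5·x + 1 in Q[x]/(f).

Final answer: a · b ≡ 5·x + 1 (mod f(x))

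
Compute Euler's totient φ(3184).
φ is multiplicative, with φ(p^e) = p^e − p^(e−1). Factorise 3184 = 2^4 · 199. Then
  φ(3184) = (2^4 − 2^3) · (199 − 1) = 8 · 198 = 1584.

Final answer: φ(3184) = 1584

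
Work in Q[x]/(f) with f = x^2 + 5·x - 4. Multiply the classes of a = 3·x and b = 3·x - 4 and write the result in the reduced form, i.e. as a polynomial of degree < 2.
a · b ≡ 36 - 57·x (mod f(x))

First multiply in Q[x] without reducing: a · b = 9·x^2 - 12·x. Now divide by f(x) = x^2 + 5·x - 4, eliminating the leading term at each step:
  leading term 9·x^2: subtract (9)·f(x) = 9·x^2 + 45·x - 36, leaving 36 - 57·x
The degree is now < 2, so this is the remainder. Hence a · b ≡ 36 - 57·x in Q[x]/(f).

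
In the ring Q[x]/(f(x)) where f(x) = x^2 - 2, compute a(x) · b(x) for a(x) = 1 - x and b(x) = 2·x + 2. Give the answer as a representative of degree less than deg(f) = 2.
First multiply in Q[x] without reducing: a · b = 2 - 2·x^2. Now divide by f(x) = x^2 - 2, eliminating the leading term at each step:
  leading term -2·x^2: subtract (-2)·f(x) = 4 - 2·x^2, leaving -2
The degree is now < 2, so this is the remainder. Hence a · b ≡ -2 in Q[x]/(f).

Final answer: a · b ≡ -2 (mod f(x))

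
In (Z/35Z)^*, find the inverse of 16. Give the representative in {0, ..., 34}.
16^(−1) ≡ 11 (mod 35)

Apply the extended Euclidean algorithm to (35, 16), tracking rows (r, s, t) with s·35 + t·16 = r. Each division r_prev = q·r_cur + r_new produces the new row as (previous row) − q·(current row):
  row A: (35, 1, 0)   [1·35 + 0·16 = 35]
  row B: (16, 0, 1)   [0·35 + 1·16 = 16]
  35 = 2·16 + 3   → row C = row A − 2·row B = (3, 1, −2)   [check: 1·35 − 2·16 = 3]
  16 = 5·3 + 1   → row D = row B − 5·row C = (1, −5, 11)   [check: −5·35 + 11·16 = 1]
  3 = 3·1 + 0   → remainder 0, stop. gcd = 1 (last nonzero row D).
The gcd is 1, so 16 is invertible mod 35. The last nonzero row gives −5·35 + 11·16 = 1, so t = 11. So 16^(−1) ≡ 11 (mod 35). Verify: 16 · 11 = 176 ≡ 1 (mod 35). ✓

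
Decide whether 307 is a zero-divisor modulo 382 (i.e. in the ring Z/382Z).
NO

gcd(307, 382) = 1, so 307 is a unit in Z/382Z (it has a multiplicative inverse). A unit cannot be a zero-divisor: if 307·b ≡ 0 then multiplying both sides by 307^(−1) gives b ≡ 0. So 307 is not a zero-divisor.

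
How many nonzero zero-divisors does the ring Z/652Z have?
In Z/652Z each nonzero element is either a unit (gcd with 652 is 1) or a zero-divisor (gcd > 1). The number of units is φ(652): factorise 652 = 2^2 · 163, so φ(652) = (2^2 − 2^1) · (163 − 1) = 2 · 162 = 324. The nonzero elements number 652 − 1 = 651. Hence the nonzero zero-divisors number 651 − 324 = 327.

Final answer: Z/652Z has 327 nonzero zero-divisors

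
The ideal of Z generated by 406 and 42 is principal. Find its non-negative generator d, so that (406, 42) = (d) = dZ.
In the PID Z, (a, b) is generated by gcd(a, b). Compute gcd(406, 42) with the extended Euclidean algorithm, tracking rows (r, s, t) with s·406 + t·42 = r:
  row A: (406, 1, 0)   [1·406 + 0·42 = 406]
  row B: (42, 0, 1)   [0·406 + 1·42 = 42]
  406 = 9·42 + 28   → row C = row A − 9·row B = (28, 1, −9)   [check: 1·406 − 9·42 = 28]
  42 = 1·28 + 14   → row D = row B − 1·row C = (14, −1, 10)   [check: −1·406 + 10·42 = 14]
  28 = 2·14 + 0   → remainder 0, stop. gcd = 14 (last nonzero row D).
So gcd(406, 42) = 14, with Bézout identity −1·406 + 10·42 = 14. Containment (⊇): the Bézout identity exhibits 14 as an element of (406, 42), giving (14) ⊆ (406, 42). Containment (⊆): since 14 | 406 and 14 | 42 (406 = 14·29, 42 = 14·3), every Z-linear combination of 406 and 42 is divisible by 14, so (406, 42) ⊆ (14). Therefore (406, 42) = (14), d = 14.

Final answer: (406, 42) = (14); d = 14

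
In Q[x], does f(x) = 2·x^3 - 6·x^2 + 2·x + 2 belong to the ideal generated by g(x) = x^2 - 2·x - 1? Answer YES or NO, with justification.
YES

In Q[x] the ideal (g) consists of all multiples of g, so f ∈ (g) iff g | f, i.e. iff the remainder of f on division by g is 0. Divide f by g (g is monic, so eliminate the leading term of the running remainder at each step):
  leading term 2·x^3: subtract (2·x)·g(x) = 2·x^3 - 4·x^2 - 2·x, leaving -2·x^2 + 4·x + 2
  leading term -2·x^2: subtract (-2)·g(x) = -2·x^2 + 4·x + 2, leaving 0
The remainder is 0, so f(x) = g(x) · h(x) with h(x) = 2·x - 2. Hence g | f, i.e. f ∈ (g).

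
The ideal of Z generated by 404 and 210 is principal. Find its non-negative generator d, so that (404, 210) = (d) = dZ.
In the PID Z, (a, b) is generated by gcd(a, b). Compute gcd(404, 210) with the extended Euclidean algorithm, tracking rows (r, s, t) with s·404 + t·210 = r:
  row A: (404, 1, 0)   [1·404 + 0·210 = 404]
  row B: (210, 0, 1)   [0·404 + 1·210 = 210]
  404 = 1·210 + 194   → row C = row A − 1·row B = (194, 1, −1)   [check: 1·404 − 1·210 = 194]
  210 = 1·194 + 16   → row D = row B − 1·row C = (16, −1, 2)   [check: −1·404 + 2·210 = 16]
  194 = 12·16 + 2   → row E = row C − 12·row D = (2, 13, −25)   [check: 13·404 − 25·210 = 2]
  16 = 8·2 + 0   → remainder 0, stop. gcd = 2 (last nonzero row E).
So gcd(404, 210) = 2, with Bézout identity 13·404 − 25·210 = 2. Containment (⊇): the Bézout identity exhibits 2 as an element of (404, 210), giving (2) ⊆ (404, 210). Containment (⊆): since 2 | 404 and 2 | 210 (404 = 2·202, 210 = 2·105), every Z-linear combination of 404 and 210 is divisible by 2, so (404, 210) ⊆ (2). Therefore (404, 210) = (2), d = 2.

Final answer: (404, 210) = (2); d = 2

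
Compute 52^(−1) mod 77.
Apply the extended Euclidean algorithm to (77, 52), tracking rows (r, s, t) with s·77 + t·52 = r. Each division r_prev = q·r_cur + r_new produces the new row as (previous row) − q·(current row):
  row A: (77, 1, 0)   [1·77 + 0·52 = 77]
  row B: (52, 0, 1)   [0·77 + 1·52 = 52]
  77 = 1·52 + 25   → row C = row A − 1·row B = (25, 1, −1)   [check: 1·77 − 1·52 = 25]
  52 = 2·25 + 2   → row D = row B − 2·row C = (2, −2, 3)   [check: −2·77 + 3·52 = 2]
  25 = 12·2 + 1   → row E = row C − 12·row D = (1, 25, −37)   [check: 25·77 − 37·52 = 1]
  2 = 2·1 + 0   → remainder 0, stop. gcd = 1 (last nonzero row E).
The gcd is 1, so 52 is invertible mod 77. The last nonzero row gives 25·77 − 37·52 = 1, so t = −37. So 52^(−1) ≡ −37 ≡ 40 (mod 77). Verify: 52 · 40 = 2080 ≡ 1 (mod 77). ✓

Final answer: 52^(−1) ≡ 40 (mod 77)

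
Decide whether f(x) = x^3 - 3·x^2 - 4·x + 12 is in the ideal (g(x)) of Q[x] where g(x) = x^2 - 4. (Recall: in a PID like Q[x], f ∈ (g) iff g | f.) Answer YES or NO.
YES

In Q[x] the ideal (g) consists of all multiples of g, so f ∈ (g) iff g | f, i.e. iff the remainder of f on division by g is 0. Divide f by g (g is monic, so eliminate the leading term of the running remainder at each step):
  leading term x^3: subtract (x)·g(x) = x^3 - 4·x, leaving 12 - 3·x^2
  leading term -3·x^2: subtract (-3)·g(x) = 12 - 3·x^2, leaving 0
The remainder is 0, so f(x) = g(x) · h(x) with h(x) = x - 3. Hence g | f, i.e. f ∈ (g).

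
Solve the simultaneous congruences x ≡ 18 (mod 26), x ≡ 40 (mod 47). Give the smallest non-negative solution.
The moduli 26, 47 are pairwise coprime, so by the CRT there is a unique solution mod 26·47 = 1222.
Solve by successive substitution. Start with x ≡ 18 (mod 26).
  Combine with x ≡ 40 (mod 47): write x = 18 + 26·t and require 18 + 26·t ≡ 40 (mod 47), i.e. 26·t ≡ 40 − 18 ≡ 22 (mod 47). Since 26^(−1) ≡ 38 (mod 47), t ≡ 38·22 ≡ 37 (mod 47). So x ≡ 18 + 26·37 = 980 (mod 1222).
Unique solution in [0, 1222): x = 980.

Final answer: x ≡ 980 (mod 1222); the representative in [0, 1222) is 980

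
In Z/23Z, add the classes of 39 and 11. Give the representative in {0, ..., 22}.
Reduce the summands first: 39 ≡ 16 (mod 23), so 39 + 11 ≡ 16 + 11 (mod 23). 16 + 11 = 27; 27 = 1·23 + 4, so (39 + 11) mod 23 = 4.

Final answer: 4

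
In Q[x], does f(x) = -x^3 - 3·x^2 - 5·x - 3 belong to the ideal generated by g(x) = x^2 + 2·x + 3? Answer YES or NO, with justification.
In Q[x] the ideal (g) consists of all multiples of g, so f ∈ (g) iff g | f, i.e. iff the remainder of f on division by g is 0. Divide f by g (g is monic, so eliminate the leading term of the running remainder at each step):
  leading term -x^3: subtract (-x)·g(x) = -x^3 - 2·x^2 - 3·x, leaving -x^2 - 2·x - 3
  leading term -x^2: subtract (-1)·g(x) = -x^2 - 2·x - 3, leaving 0
The remainder is 0, so f(x) = g(x) · h(x) with h(x) = -x - 1. Hence g | f, i.e. f ∈ (g).

Final answer: YES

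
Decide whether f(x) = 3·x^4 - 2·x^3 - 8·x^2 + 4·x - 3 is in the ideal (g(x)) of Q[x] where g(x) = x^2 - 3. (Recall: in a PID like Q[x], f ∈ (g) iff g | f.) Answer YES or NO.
NO

In Q[x] the ideal (g) consists of all multiples of g, so f ∈ (g) iff g | f, i.e. iff the remainder of f on division by g is 0. Divide f by g (g is monic, so eliminate the leading term of the running remainder at each step):
  leading term 3·x^4: subtract (3·x^2)·g(x) = 3·x^4 - 9·x^2, leaving -2·x^3 + x^2 + 4·x - 3
  leading term -2·x^3: subtract (-2·x)·g(x) = -2·x^3 + 6·x, leaving x^2 - 2·x - 3
  leading term x^2: subtract (1)·g(x) = x^2 - 3, leaving -2·x
The remainder r(x) = -2·x ≠ 0 (and deg r < deg g), so g ∤ f, i.e. f ∉ (g).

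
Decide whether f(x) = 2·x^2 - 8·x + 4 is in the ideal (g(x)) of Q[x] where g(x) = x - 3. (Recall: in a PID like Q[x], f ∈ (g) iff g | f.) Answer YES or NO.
In Q[x] the ideal (g) consists of all multiples of g, so f ∈ (g) iff g | f, i.e. iff the remainder of f on division by g is 0. Divide f by g (g is monic, so eliminate the leading term of the running remainder at each step):
  leading term 2·x^2: subtract (2·x)·g(x) = 2·x^2 - 6·x, leaving 4 - 2·x
  leading term -2·x: subtract (-2)·g(x) = 6 - 2·x, leaving -2
The remainder r(x) = -2 ≠ 0 (and deg r < deg g), so g ∤ f, i.e. f ∉ (g).

Final answer: NO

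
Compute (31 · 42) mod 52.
2

Both factors are already reduced mod 52. 31 · 42 = 1302. Dividing by 52: 1302 = 25·52 + 2. So (31 · 42) mod 52 = 2.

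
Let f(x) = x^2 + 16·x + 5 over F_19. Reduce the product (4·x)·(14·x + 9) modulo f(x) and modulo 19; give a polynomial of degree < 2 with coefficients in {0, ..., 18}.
a · b ≡ 14·x + 5 (mod f(x))

Multiply as integer polynomials: a · b = 56·x^2 + 36·x. Reducing coefficients mod 19: a · b ≡ 18·x^2 + 17·x. Now divide by f(x) = x^2 + 16·x + 5 in F_19[x], eliminating the leading term at each step:
  leading term 18·x^2: subtract (18)·f(x) = 18·x^2 + 3·x + 14, leaving 14·x + 5 (coefficients mod 19)
The degree is now < 2, so this is the remainder. Hence a · b ≡ 14·x + 5 in F_19[x]/(f).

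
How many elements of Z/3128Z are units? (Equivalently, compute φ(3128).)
An element a ∈ Z/3128Z is a unit iff gcd(a, 3128) = 1, so the number of units is φ(3128). φ is multiplicative, with φ(p^e) = p^e − p^(e−1). Factorise 3128 = 2^3 · 17 · 23. Then
  φ(3128) = (2^3 − 2^2) · (17 − 1) · (23 − 1) = 4 · 16 · 22 = 1408.

Final answer: Z/3128Z has φ(3128) = 1408 units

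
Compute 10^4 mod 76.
Use repeated squaring. Binary(4) = 100. Walk through the bits of the exponent 4 left-to-right: at each bit after the leading one, square the running value, then multiply by 10 if the bit is 1 (always reducing mod 76):
  bit 1 = 1 (leading): start with 10.
  bit 2 = 0: square 10^2 = 100 ≡ 24 (mod 76).
  bit 3 = 0: square 24^2 = 576 ≡ 44 (mod 76).
Final value: 10^4 ≡ 44 (mod 76).

Final answer: 44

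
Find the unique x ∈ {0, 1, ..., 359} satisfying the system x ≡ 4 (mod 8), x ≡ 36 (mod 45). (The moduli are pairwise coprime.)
x ≡ 36 (mod 360); the representative in [0, 360) is 36

The moduli 8, 45 are pairwise coprime, so by the CRT there is a unique solution mod 8·45 = 360.
Solve by successive substitution. Start with x ≡ 4 (mod 8).
  Combine with x ≡ 36 (mod 45): write x = 4 + 8·t and require 4 + 8·t ≡ 36 (mod 45), i.e. 8·t ≡ 36 − 4 ≡ 32 (mod 45). Since 8^(−1) ≡ 17 (mod 45), t ≡ 17·32 ≡ 4 (mod 45). So x ≡ 4 + 8·4 = 36 (mod 360).
Unique solution in [0, 360): x = 36.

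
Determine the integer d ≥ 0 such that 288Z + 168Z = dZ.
In the PID Z, (a, b) is generated by gcd(a, b). Compute gcd(288, 168) with the extended Euclidean algorithm, tracking rows (r, s, t) with s·288 + t·168 = r:
  row A: (288, 1, 0)   [1·288 + 0·168 = 288]
  row B: (168, 0, 1)   [0·288 + 1·168 = 168]
  288 = 1·168 + 120   → row C = row A − 1·row B = (120, 1, −1)   [check: 1·288 − 1·168 = 120]
  168 = 1·120 + 48   → row D = row B − 1·row C = (48, −1, 2)   [check: −1·288 + 2·168 = 48]
  120 = 2·48 + 24   → row E = row C − 2·row D = (24, 3, −5)   [check: 3·288 − 5·168 = 24]
  48 = 2·24 + 0   → remainder 0, stop. gcd = 24 (last nonzero row E).
So gcd(288, 168) = 24, with Bézout identity 3·288 − 5·168 = 24. Containment (⊇): the Bézout identity exhibits 24 as an element of (288, 168), giving (24) ⊆ (288, 168). Containment (⊆): since 24 | 288 and 24 | 168 (288 = 24·12, 168 = 24·7), every Z-linear combination of 288 and 168 is divisible by 24, so (288, 168) ⊆ (24). Therefore (288, 168) = (24), d = 24.

Final answer: (288, 168) = (24); d = 24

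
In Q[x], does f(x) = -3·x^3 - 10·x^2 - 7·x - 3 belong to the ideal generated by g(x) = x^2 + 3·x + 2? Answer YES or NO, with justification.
In Q[x] the ideal (g) consists of all multiples of g, so f ∈ (g) iff g | f, i.e. iff the remainder of f on division by g is 0. Divide f by g (g is monic, so eliminate the leading term of the running remainder at each step):
  leading term -3·x^3: subtract (-3·x)·g(x) = -3·x^3 - 9·x^2 - 6·x, leaving -x^2 - x - 3
  leading term -x^2: subtract (-1)·g(x) = -x^2 - 3·x - 2, leaving 2·x - 1
The remainder r(x) = 2·x - 1 ≠ 0 (and deg r < deg g), so g ∤ f, i.e. f ∉ (g).

Final answer: NO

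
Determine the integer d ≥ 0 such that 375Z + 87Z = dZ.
(375, 87) = (3); d = 3

In the PID Z, (a, b) is generated by gcd(a, b). Compute gcd(375, 87) with the extended Euclidean algorithm, tracking rows (r, s, t) with s·375 + t·87 = r:
  row A: (375, 1, 0)   [1·375 + 0·87 = 375]
  row B: (87, 0, 1)   [0·375 + 1·87 = 87]
  375 = 4·87 + 27   → row C = row A − 4·row B = (27, 1, −4)   [check: 1·375 − 4·87 = 27]
  87 = 3·27 + 6   → row D = row B − 3·row C = (6, −3, 13)   [check: −3·375 + 13·87 = 6]
  27 = 4·6 + 3   → row E = row C − 4·row D = (3, 13, −56)   [check: 13·375 − 56·87 = 3]
  6 = 2·3 + 0   → remainder 0, stop. gcd = 3 (last nonzero row E).
So gcd(375, 87) = 3, with Bézout identity 13·375 − 56·87 = 3. Containment (⊇): the Bézout identity exhibits 3 as an element of (375, 87), giving (3) ⊆ (375, 87). Containment (⊆): since 3 | 375 and 3 | 87 (375 = 3·125, 87 = 3·29), every Z-linear combination of 375 and 87 is divisible by 3, so (375, 87) ⊆ (3). Therefore (375, 87) = (3), d = 3.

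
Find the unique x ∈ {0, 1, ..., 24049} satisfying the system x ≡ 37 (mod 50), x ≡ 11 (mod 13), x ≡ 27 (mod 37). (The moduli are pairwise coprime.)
x ≡ 21487 (mod 24050); the representative in [0, 24050) is 21487

The moduli 50, 13, 37 are pairwise coprime, so by the CRT there is a unique solution mod 50·13·37 = 24050.
Solve by successive substitution. Start with x ≡ 37 (mod 50).
  Combine with x ≡ 11 (mod 13): write x = 37 + 50·t and require 37 + 50·t ≡ 11 (mod 13), i.e. 50·t ≡ 11 − 37 ≡ 0 (mod 13). Since 50^(−1) ≡ 6 (mod 13) (50 ≡ 11 (mod 13)), t ≡ 6·0 ≡ 0 (mod 13). So x ≡ 37 + 50·0 = 37 (mod 650).
  Combine with x ≡ 27 (mod 37): write x = 37 + 650·t and require 37 + 650·t ≡ 27 (mod 37), i.e. 650·t ≡ 27 − 37 ≡ 27 (mod 37). Since 650^(−1) ≡ 30 (mod 37) (650 ≡ 21 (mod 37)), t ≡ 30·27 ≡ 33 (mod 37). So x ≡ 37 + 650·33 = 21487 (mod 24050).
Unique solution in [0, 24050): x = 21487.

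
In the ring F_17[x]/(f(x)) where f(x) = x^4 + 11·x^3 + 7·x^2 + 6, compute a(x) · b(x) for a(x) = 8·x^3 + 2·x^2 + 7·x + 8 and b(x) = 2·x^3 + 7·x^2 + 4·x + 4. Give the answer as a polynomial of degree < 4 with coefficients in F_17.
a · b ≡ 16·x^3 + 13·x^2 + 8·x + 15 (mod f(x))

Multiply as integer polynomials: a · b = 16·x^6 + 60·x^5 + 60·x^4 + 105·x^3 + 92·x^2 + 60·x + 32. Reducing coefficients mod 17: a · b ≡ 16·x^6 + 9·x^5 + 9·x^4 + 3·x^3 + 7·x^2 + 9·x + 15. Now divide by f(x) = x^4 + 11·x^3 + 7·x^2 + 6 in F_17[x], eliminating the leading term at each step:
  leading term 16·x^6: subtract (16·x^2)·f(x) = 16·x^6 + 6·x^5 + 10·x^4 + 11·x^2, leaving 3·x^5 + 16·x^4 + 3·x^3 + 13·x^2 + 9·x + 15 (coefficients mod 17)
  leading term 3·x^5: subtract (3·x)·f(x) = 3·x^5 + 16·x^4 + 4·x^3 + x, leaving 16·x^3 + 13·x^2 + 8·x + 15 (coefficients mod 17)
The degree is now < 4, so this is the remainder. Hence a · b ≡ 16·x^3 + 13·x^2 + 8·x + 15 in F_17[x]/(f).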